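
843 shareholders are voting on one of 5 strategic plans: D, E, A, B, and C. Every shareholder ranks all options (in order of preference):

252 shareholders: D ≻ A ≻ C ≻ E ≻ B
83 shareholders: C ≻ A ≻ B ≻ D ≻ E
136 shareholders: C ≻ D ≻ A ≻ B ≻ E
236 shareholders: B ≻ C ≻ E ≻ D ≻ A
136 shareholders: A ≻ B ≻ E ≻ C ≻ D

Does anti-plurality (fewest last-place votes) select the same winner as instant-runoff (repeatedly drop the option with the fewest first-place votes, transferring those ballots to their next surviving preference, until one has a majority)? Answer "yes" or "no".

no

Anti-plurality — last-place votes: D 136, E 219, A 236, B 252, C 0. Winner: C.
Instant-runoff — R1 D 252, E 0, A 136, B 236, C 219 (E out); R2 D 252, A 136, B 236, C 219 (A out); R3 D 252, B 372, C 219 (C out); R4 D 388, B 455 (B winner). Winner: B.
The two methods disagree.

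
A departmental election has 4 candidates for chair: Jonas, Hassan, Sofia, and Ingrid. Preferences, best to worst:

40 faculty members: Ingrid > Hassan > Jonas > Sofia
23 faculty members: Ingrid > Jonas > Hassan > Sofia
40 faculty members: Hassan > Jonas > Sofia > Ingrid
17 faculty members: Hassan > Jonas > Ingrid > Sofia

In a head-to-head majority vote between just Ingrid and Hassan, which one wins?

Ingrid

Voters preferring Ingrid to Hassan: 63; preferring Hassan to Ingrid: 57.
Ingrid wins the head-to-head.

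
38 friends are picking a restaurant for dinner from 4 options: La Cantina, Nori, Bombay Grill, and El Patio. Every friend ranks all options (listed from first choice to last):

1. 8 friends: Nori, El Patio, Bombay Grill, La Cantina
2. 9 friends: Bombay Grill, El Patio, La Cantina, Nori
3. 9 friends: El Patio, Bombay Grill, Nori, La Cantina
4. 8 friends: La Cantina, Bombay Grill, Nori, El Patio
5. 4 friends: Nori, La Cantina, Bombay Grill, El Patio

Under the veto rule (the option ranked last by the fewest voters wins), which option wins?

Last-place votes: La Cantina 17, Nori 9, Bombay Grill 0, El Patio 12.
Bombay Grill is ranked last by the fewest voters, so Bombay Grill wins.

Bombay Grill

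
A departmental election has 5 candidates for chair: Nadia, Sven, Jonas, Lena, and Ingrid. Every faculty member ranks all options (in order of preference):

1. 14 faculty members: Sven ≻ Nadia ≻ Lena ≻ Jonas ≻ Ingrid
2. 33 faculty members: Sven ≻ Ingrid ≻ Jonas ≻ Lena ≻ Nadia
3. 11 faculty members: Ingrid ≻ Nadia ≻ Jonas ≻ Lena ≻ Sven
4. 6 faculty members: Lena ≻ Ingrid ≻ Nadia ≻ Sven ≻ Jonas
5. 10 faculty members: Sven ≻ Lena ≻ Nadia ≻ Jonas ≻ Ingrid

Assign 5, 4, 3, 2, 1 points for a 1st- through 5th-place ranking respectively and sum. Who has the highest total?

Nadia: 14·4 + 33·1 + 11·4 + 6·3 + 10·3 = 181
Sven: 14·5 + 33·5 + 11·1 + 6·2 + 10·5 = 308
Jonas: 14·2 + 33·3 + 11·3 + 6·1 + 10·2 = 186
Lena: 14·3 + 33·2 + 11·2 + 6·5 + 10·4 = 200
Ingrid: 14·1 + 33·4 + 11·5 + 6·4 + 10·1 = 235
Sven has the highest Borda score (308).

Sven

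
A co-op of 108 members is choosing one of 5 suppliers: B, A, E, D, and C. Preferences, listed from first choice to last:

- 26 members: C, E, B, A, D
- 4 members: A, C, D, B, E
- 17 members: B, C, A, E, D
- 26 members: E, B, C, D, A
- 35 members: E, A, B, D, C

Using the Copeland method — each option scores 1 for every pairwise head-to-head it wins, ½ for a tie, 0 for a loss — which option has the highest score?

E

B: beats A, D, and C; loses to E → score 3.
A: beats D; loses to B, E, and C → score 1.
E: beats B, A, D, and C → score 4.
D: loses to B, A, E, and C → score 0.
C: beats A and D; loses to B and E → score 2.
E has the best pairwise record.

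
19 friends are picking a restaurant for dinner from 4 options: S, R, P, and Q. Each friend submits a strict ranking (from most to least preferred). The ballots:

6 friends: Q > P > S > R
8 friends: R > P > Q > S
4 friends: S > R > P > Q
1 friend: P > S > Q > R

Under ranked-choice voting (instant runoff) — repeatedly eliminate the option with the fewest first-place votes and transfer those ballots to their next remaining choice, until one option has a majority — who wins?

R

Round 1: S 4, R 8, P 1, Q 6. Eliminate P.
Round 2: S 5, R 8, Q 6. Eliminate S.
Round 3: R 12, Q 7. R has a majority.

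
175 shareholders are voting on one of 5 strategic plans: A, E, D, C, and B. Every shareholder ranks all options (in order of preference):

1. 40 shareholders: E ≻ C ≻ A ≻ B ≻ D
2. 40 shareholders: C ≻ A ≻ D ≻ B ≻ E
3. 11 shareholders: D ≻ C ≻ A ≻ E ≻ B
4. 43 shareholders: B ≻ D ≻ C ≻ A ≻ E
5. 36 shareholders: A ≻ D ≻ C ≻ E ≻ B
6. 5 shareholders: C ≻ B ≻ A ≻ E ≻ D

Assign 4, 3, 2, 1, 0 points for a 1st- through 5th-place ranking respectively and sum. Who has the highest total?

C

A: 40·2 + 40·3 + 11·2 + 43·1 + 36·4 + 5·2 = 419
E: 40·4 + 40·0 + 11·1 + 43·0 + 36·1 + 5·1 = 212
D: 40·0 + 40·2 + 11·4 + 43·3 + 36·3 + 5·0 = 361
C: 40·3 + 40·4 + 11·3 + 43·2 + 36·2 + 5·4 = 491
B: 40·1 + 40·1 + 11·0 + 43·4 + 36·0 + 5·3 = 267
C has the highest Borda score (491).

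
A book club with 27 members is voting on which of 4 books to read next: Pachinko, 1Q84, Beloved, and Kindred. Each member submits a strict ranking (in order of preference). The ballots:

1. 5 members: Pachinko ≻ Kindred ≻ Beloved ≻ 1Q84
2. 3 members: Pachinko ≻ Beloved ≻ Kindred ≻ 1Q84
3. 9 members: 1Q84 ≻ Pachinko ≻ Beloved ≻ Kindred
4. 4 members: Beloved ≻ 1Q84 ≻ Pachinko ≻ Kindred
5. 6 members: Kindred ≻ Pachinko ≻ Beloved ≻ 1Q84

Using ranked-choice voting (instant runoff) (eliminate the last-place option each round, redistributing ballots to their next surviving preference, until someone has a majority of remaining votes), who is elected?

Round 1: Pachinko 8, 1Q84 9, Beloved 4, Kindred 6. Eliminate Beloved.
Round 2: Pachinko 8, 1Q84 13, Kindred 6. Eliminate Kindred.
Round 3: Pachinko 14, 1Q84 13. Pachinko has a majority.

Pachinko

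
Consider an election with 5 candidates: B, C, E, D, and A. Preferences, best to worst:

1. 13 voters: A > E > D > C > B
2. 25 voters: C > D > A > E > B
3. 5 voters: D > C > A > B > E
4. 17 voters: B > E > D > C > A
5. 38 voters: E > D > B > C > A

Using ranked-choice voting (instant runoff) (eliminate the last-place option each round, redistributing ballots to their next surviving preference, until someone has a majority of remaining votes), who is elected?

Round 1: B 17, C 25, E 38, D 5, A 13. Eliminate D.
Round 2: B 17, C 30, E 38, A 13. Eliminate A.
Round 3: B 17, C 30, E 51. E has a majority.

E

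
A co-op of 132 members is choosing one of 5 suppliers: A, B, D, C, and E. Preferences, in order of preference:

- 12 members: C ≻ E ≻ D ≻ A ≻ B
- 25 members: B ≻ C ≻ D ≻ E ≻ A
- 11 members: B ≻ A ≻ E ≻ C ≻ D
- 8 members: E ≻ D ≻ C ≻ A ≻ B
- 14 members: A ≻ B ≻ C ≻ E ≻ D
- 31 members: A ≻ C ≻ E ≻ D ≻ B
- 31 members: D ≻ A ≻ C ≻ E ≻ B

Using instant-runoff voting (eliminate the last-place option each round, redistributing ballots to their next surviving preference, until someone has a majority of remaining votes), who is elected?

D

Round 1: A 45, B 36, D 31, C 12, E 8. Eliminate E.
Round 2: A 45, B 36, D 39, C 12. Eliminate C.
Round 3: A 45, B 36, D 51. Eliminate B.
Round 4: A 56, D 76. D has a majority.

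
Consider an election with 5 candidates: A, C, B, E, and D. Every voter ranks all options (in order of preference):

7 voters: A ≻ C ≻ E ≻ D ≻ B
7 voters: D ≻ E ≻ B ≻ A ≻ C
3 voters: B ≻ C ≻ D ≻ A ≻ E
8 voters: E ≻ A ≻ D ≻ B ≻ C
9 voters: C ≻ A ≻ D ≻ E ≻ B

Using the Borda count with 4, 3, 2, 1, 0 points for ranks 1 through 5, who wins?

A

A: 7·4 + 7·1 + 3·1 + 8·3 + 9·3 = 89
C: 7·3 + 7·0 + 3·3 + 8·0 + 9·4 = 66
B: 7·0 + 7·2 + 3·4 + 8·1 + 9·0 = 34
E: 7·2 + 7·3 + 3·0 + 8·4 + 9·1 = 76
D: 7·1 + 7·4 + 3·2 + 8·2 + 9·2 = 75
A has the highest Borda score (89).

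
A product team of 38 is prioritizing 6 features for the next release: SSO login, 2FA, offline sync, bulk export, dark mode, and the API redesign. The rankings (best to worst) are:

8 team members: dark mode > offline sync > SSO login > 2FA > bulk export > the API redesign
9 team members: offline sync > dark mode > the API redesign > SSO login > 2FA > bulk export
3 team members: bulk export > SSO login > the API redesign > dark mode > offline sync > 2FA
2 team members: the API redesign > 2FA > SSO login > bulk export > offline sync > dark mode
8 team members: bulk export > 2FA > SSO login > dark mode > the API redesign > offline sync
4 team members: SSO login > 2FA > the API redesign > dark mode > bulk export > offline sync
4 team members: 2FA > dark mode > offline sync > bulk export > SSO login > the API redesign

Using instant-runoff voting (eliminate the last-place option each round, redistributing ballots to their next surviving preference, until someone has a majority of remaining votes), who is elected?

offline sync

Round 1: SSO login 4, 2FA 4, offline sync 9, bulk export 11, dark mode 8, the API redesign 2. Eliminate the API redesign.
Round 2: SSO login 4, 2FA 6, offline sync 9, bulk export 11, dark mode 8. Eliminate SSO login.
Round 3: 2FA 10, offline sync 9, bulk export 11, dark mode 8. Eliminate dark mode.
Round 4: 2FA 10, offline sync 17, bulk export 11. Eliminate 2FA.
Round 5: offline sync 21, bulk export 17. Offline sync has a majority.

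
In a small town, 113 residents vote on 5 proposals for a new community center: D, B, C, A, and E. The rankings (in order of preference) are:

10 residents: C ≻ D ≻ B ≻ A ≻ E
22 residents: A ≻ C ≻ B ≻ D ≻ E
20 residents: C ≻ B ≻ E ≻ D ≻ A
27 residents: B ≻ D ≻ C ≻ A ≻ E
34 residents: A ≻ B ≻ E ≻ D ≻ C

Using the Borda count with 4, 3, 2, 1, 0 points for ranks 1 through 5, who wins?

D: 10·3 + 22·1 + 20·1 + 27·3 + 34·1 = 187
B: 10·2 + 22·2 + 20·3 + 27·4 + 34·3 = 334
C: 10·4 + 22·3 + 20·4 + 27·2 + 34·0 = 240
A: 10·1 + 22·4 + 20·0 + 27·1 + 34·4 = 261
E: 10·0 + 22·0 + 20·2 + 27·0 + 34·2 = 108
B has the highest Borda score (334).

B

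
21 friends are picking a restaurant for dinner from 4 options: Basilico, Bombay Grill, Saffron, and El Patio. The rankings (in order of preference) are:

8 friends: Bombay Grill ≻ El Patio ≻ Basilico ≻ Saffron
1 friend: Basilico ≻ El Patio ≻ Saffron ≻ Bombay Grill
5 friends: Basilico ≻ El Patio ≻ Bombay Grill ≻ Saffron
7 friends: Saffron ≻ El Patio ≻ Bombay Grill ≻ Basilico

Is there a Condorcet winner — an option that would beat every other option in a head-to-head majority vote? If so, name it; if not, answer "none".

El Patio

El Patio vs Basilico: 15–6 for El Patio.
El Patio vs Bombay Grill: 13–8 for El Patio.
El Patio vs Saffron: 14–7 for El Patio.
El Patio beats every other option head-to-head.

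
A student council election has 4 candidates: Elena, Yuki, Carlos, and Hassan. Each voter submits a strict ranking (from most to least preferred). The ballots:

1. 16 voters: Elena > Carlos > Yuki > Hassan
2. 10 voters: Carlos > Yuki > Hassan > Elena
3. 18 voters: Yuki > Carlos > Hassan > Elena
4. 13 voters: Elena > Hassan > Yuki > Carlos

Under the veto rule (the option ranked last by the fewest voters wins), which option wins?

Last-place votes: Elena 28, Yuki 0, Carlos 13, Hassan 16.
Yuki is ranked last by the fewest voters, so Yuki wins.

Yuki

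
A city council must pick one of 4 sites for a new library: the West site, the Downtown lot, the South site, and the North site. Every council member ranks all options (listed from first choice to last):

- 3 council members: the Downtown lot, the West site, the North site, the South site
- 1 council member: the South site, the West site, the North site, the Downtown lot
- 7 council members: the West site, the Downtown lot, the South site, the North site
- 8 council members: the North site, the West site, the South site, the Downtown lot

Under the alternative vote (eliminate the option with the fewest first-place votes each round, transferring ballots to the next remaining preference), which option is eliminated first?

Round 1: the West site 7, the Downtown lot 3, the South site 1, the North site 8. Eliminate the South site.

the South site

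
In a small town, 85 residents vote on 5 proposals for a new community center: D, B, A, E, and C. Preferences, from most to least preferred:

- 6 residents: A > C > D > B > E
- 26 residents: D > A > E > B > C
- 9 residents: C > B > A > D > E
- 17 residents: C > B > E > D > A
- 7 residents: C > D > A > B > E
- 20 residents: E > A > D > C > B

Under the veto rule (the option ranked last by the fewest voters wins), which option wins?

D

Last-place votes: D 0, B 20, A 17, E 22, C 26.
D is ranked last by the fewest voters, so D wins.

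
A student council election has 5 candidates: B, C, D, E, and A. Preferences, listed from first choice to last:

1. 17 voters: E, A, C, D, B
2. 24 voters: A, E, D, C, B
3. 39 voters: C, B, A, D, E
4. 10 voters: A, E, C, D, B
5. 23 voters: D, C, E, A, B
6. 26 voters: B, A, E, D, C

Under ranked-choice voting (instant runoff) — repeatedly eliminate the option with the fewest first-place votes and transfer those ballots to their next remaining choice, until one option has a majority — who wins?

A

Round 1: B 26, C 39, D 23, E 17, A 34. Eliminate E.
Round 2: B 26, C 39, D 23, A 51. Eliminate D.
Round 3: B 26, C 62, A 51. Eliminate B.
Round 4: C 62, A 77. A has a majority.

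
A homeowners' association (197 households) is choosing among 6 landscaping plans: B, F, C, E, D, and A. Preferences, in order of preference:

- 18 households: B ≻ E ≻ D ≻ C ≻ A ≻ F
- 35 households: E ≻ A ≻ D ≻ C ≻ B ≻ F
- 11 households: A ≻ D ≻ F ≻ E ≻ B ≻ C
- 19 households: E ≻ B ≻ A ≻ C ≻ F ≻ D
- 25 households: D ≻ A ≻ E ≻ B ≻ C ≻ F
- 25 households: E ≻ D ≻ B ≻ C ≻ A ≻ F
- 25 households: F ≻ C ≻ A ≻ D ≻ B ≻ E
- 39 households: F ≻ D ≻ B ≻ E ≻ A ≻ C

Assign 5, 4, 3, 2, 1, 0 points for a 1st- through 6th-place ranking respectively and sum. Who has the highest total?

E

B: 18·5 + 35·1 + 11·1 + 19·4 + 25·2 + 25·3 + 25·1 + 39·3 = 479
F: 18·0 + 35·0 + 11·3 + 19·1 + 25·0 + 25·0 + 25·5 + 39·5 = 372
C: 18·2 + 35·2 + 11·0 + 19·2 + 25·1 + 25·2 + 25·4 + 39·0 = 319
E: 18·4 + 35·5 + 11·2 + 19·5 + 25·3 + 25·5 + 25·0 + 39·2 = 642
D: 18·3 + 35·3 + 11·4 + 19·0 + 25·5 + 25·4 + 25·2 + 39·4 = 634
A: 18·1 + 35·4 + 11·5 + 19·3 + 25·4 + 25·1 + 25·3 + 39·1 = 509
E has the highest Borda score (642).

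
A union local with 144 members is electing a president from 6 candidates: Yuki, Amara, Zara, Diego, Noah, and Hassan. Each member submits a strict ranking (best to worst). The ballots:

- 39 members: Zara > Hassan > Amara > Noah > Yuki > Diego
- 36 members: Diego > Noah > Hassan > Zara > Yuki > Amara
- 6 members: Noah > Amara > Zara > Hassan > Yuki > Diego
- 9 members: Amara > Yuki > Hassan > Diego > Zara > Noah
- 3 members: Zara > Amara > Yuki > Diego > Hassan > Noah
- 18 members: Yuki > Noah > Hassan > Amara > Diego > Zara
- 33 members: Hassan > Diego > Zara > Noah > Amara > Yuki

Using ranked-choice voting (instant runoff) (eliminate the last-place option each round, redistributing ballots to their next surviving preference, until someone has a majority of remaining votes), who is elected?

Round 1: Yuki 18, Amara 9, Zara 42, Diego 36, Noah 6, Hassan 33. Eliminate Noah.
Round 2: Yuki 18, Amara 15, Zara 42, Diego 36, Hassan 33. Eliminate Amara.
Round 3: Yuki 27, Zara 48, Diego 36, Hassan 33. Eliminate Yuki.
Round 4: Zara 48, Diego 36, Hassan 60. Eliminate Diego.
Round 5: Zara 48, Hassan 96. Hassan has a majority.

Hassan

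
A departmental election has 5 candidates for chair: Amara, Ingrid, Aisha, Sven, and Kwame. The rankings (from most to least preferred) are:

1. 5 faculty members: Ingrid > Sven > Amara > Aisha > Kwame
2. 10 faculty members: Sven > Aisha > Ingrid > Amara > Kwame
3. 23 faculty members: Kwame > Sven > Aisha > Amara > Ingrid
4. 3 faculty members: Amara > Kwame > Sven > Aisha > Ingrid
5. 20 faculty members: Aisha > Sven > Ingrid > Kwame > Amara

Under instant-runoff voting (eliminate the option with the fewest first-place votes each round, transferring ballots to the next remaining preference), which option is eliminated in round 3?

Sven

Round 1: Amara 3, Ingrid 5, Aisha 20, Sven 10, Kwame 23. Eliminate Amara.
Round 2: Ingrid 5, Aisha 20, Sven 10, Kwame 26. Eliminate Ingrid.
Round 3: Aisha 20, Sven 15, Kwame 26. Eliminate Sven.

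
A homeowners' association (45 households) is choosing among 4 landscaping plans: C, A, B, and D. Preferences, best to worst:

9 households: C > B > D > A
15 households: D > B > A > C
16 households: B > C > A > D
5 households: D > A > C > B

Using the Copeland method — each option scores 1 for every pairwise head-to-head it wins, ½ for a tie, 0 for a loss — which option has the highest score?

C: beats A and D; loses to B → score 2.
A: loses to C, B, and D → score 0.
B: beats C, A, and D → score 3.
D: beats A; loses to C and B → score 1.
B has the best pairwise record.

B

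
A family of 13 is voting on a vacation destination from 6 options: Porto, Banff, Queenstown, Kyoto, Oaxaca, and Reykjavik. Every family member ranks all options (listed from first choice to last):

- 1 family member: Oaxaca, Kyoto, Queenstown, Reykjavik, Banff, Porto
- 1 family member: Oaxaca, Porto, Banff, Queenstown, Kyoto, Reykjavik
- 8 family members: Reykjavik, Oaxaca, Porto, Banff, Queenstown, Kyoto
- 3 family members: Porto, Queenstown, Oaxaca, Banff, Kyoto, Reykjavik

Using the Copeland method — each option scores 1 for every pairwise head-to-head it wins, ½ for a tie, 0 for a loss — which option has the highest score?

Porto: beats Banff, Queenstown, and Kyoto; loses to Oaxaca and Reykjavik → score 3.
Banff: beats Queenstown and Kyoto; loses to Porto, Oaxaca, and Reykjavik → score 2.
Queenstown: beats Kyoto; loses to Porto, Banff, Oaxaca, and Reykjavik → score 1.
Kyoto: loses to Porto, Banff, Queenstown, Oaxaca, and Reykjavik → score 0.
Oaxaca: beats Porto, Banff, Queenstown, and Kyoto; loses to Reykjavik → score 4.
Reykjavik: beats Porto, Banff, Queenstown, Kyoto, and Oaxaca → score 5.
Reykjavik has the best pairwise record.

Reykjavik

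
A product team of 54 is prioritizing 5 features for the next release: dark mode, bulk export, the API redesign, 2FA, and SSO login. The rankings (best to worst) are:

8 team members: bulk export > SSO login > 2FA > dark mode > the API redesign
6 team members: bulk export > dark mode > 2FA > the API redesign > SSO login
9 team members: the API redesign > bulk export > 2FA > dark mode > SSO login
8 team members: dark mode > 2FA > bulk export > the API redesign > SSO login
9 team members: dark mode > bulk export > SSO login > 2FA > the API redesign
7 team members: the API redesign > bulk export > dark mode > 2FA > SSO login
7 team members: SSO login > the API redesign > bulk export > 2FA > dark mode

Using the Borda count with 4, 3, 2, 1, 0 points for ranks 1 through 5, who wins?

bulk export

dark mode: 8·1 + 6·3 + 9·1 + 8·4 + 9·4 + 7·2 + 7·0 = 117
bulk export: 8·4 + 6·4 + 9·3 + 8·2 + 9·3 + 7·3 + 7·2 = 161
the API redesign: 8·0 + 6·1 + 9·4 + 8·1 + 9·0 + 7·4 + 7·3 = 99
2FA: 8·2 + 6·2 + 9·2 + 8·3 + 9·1 + 7·1 + 7·1 = 93
SSO login: 8·3 + 6·0 + 9·0 + 8·0 + 9·2 + 7·0 + 7·4 = 70
bulk export has the highest Borda score (161).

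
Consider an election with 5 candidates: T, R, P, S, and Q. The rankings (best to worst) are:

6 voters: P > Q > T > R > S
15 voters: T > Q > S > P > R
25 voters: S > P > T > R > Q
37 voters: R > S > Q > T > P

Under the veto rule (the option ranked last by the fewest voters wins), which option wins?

Last-place votes: T 0, R 15, P 37, S 6, Q 25.
T is ranked last by the fewest voters, so T wins.

T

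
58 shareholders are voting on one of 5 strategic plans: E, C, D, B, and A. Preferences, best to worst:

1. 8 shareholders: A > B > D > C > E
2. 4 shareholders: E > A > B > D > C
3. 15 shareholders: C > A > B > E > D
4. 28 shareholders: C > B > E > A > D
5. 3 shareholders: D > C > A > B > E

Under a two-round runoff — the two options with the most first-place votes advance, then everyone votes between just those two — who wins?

C

Round 1 first-place votes: E 4, C 43, D 3, B 0, A 8.
C and A advance.
Runoff: C is preferred to A by 46 voters; A by 12.
C wins the runoff.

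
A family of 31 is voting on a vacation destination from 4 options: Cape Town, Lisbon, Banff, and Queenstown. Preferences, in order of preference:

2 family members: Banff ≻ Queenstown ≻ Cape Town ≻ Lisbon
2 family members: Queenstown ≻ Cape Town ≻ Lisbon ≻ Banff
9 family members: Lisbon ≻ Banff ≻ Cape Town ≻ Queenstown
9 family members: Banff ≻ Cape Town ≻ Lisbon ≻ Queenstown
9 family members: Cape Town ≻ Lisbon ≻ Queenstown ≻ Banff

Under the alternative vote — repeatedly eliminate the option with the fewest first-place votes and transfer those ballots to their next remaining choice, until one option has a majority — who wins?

Round 1: Cape Town 9, Lisbon 9, Banff 11, Queenstown 2. Eliminate Queenstown.
Round 2: Cape Town 11, Lisbon 9, Banff 11. Eliminate Lisbon.
Round 3: Cape Town 11, Banff 20. Banff has a majority.

Banff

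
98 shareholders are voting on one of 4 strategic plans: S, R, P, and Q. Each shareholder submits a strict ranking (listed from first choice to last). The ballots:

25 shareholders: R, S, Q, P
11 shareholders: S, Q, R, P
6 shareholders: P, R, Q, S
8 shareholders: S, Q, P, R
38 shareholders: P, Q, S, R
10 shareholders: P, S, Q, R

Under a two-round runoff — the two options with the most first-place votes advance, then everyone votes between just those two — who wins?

Round 1 first-place votes: S 19, R 25, P 54, Q 0.
P and R advance.
Runoff: P is preferred to R by 62 voters; R by 36.
P wins the runoff.

P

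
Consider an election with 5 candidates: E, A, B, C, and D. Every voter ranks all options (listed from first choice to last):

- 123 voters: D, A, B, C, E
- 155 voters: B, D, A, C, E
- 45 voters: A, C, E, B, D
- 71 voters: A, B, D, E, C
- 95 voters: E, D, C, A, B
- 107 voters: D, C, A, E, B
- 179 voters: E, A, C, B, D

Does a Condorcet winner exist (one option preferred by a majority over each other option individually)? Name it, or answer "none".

Checking pairwise contests:
A beats E 501–274.
D beats A 480–295.
E beats B 426–349.
A beats C 573–202.
B beats D 450–325.
Every option loses at least one head-to-head, so there is no Condorcet winner.

none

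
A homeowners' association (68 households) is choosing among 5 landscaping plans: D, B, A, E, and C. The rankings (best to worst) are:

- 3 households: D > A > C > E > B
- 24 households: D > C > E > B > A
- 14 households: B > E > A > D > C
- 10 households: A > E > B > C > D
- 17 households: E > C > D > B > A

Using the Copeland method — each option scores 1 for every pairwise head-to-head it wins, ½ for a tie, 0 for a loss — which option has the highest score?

D: beats B, A, and C; loses to E → score 3.
B: beats A; loses to D, E, and C → score 1.
A: loses to D, B, E, and C → score 0.
E: beats D, B, A, and C → score 4.
C: beats B and A; loses to D and E → score 2.
E has the best pairwise record.

E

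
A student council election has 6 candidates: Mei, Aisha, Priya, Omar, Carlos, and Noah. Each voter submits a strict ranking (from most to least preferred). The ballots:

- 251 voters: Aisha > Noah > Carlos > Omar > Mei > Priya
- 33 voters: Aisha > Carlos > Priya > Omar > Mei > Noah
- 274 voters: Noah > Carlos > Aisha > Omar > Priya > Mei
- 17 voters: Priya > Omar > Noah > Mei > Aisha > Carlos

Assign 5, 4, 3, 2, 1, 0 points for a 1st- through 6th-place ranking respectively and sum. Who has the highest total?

Mei: 251·1 + 33·1 + 274·0 + 17·2 = 318
Aisha: 251·5 + 33·5 + 274·3 + 17·1 = 2259
Priya: 251·0 + 33·3 + 274·1 + 17·5 = 458
Omar: 251·2 + 33·2 + 274·2 + 17·4 = 1184
Carlos: 251·3 + 33·4 + 274·4 + 17·0 = 1981
Noah: 251·4 + 33·0 + 274·5 + 17·3 = 2425
Noah has the highest Borda score (2425).

Noah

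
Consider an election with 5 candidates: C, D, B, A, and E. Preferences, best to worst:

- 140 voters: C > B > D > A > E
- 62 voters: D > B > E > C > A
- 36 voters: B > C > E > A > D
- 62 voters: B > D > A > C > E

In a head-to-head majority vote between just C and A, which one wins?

Voters preferring C to A: 238; preferring A to C: 62.
C wins the head-to-head.

C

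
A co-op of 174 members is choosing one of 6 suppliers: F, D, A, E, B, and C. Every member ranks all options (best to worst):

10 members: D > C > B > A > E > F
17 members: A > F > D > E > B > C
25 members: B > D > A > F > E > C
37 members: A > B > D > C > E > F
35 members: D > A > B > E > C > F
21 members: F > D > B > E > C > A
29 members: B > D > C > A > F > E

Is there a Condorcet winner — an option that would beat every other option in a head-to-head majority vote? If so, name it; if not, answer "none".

Checking pairwise contests:
D beats F 136–38.
B beats D 91–83.
D beats A 120–54.
F beats E 92–82.
A beats B 89–85.
D beats C 174–0.
Every option loses at least one head-to-head, so there is no Condorcet winner.

none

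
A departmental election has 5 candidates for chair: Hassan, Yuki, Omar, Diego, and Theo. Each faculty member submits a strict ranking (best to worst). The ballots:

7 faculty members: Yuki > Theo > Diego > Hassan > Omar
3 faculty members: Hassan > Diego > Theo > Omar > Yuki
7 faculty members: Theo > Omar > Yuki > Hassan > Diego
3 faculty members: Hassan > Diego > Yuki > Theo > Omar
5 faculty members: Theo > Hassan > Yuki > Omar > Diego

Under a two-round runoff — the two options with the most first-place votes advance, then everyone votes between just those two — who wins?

Round 1 first-place votes: Hassan 6, Yuki 7, Omar 0, Diego 0, Theo 12.
Theo and Yuki advance.
Runoff: Theo is preferred to Yuki by 15 voters; Yuki by 10.
Theo wins the runoff.

Theo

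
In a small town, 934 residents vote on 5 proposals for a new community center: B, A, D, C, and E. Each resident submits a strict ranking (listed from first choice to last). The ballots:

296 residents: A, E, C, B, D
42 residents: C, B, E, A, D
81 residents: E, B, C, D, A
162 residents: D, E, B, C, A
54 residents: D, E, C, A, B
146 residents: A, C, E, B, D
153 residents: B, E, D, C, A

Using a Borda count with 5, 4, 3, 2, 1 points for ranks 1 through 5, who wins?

E

B: 296·2 + 42·4 + 81·4 + 162·3 + 54·1 + 146·2 + 153·5 = 2681
A: 296·5 + 42·2 + 81·1 + 162·1 + 54·2 + 146·5 + 153·1 = 2798
D: 296·1 + 42·1 + 81·2 + 162·5 + 54·5 + 146·1 + 153·3 = 2185
C: 296·3 + 42·5 + 81·3 + 162·2 + 54·3 + 146·4 + 153·2 = 2717
E: 296·4 + 42·3 + 81·5 + 162·4 + 54·4 + 146·3 + 153·4 = 3629
E has the highest Borda score (3629).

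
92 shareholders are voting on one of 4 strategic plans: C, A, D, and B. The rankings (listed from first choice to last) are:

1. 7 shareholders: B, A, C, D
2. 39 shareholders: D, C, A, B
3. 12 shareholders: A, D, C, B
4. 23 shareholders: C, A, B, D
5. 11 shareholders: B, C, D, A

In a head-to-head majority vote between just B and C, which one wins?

C

Voters preferring B to C: 18; preferring C to B: 74.
C wins the head-to-head.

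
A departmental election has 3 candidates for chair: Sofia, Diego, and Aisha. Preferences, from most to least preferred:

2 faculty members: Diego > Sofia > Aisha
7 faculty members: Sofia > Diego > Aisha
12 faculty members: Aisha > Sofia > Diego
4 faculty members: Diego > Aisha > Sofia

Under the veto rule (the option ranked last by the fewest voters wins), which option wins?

Last-place votes: Sofia 4, Diego 12, Aisha 9.
Sofia is ranked last by the fewest voters, so Sofia wins.

Sofia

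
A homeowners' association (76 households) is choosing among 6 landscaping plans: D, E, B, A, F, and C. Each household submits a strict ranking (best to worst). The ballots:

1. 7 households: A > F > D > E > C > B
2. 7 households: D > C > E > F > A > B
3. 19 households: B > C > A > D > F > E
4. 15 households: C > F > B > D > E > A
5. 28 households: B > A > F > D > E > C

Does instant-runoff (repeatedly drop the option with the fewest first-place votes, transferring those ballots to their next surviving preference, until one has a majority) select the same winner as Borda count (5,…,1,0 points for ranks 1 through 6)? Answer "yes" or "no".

Instant-runoff — R1 D 7, E 0, B 47, A 7, F 0, C 15 (B winner). Winner: B.
Borda — scores: D 180, E 78, B 280, A 211, F 205, C 186. Winner: B.
The two methods agree.

yes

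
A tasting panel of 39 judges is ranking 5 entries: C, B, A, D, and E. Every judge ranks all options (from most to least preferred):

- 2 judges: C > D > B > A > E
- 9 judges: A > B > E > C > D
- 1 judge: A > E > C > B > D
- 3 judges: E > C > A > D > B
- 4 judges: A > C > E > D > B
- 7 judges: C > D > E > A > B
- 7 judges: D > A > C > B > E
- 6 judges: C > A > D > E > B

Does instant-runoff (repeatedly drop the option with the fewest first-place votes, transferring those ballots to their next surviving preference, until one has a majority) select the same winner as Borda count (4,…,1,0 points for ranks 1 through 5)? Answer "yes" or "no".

yes

Instant-runoff — R1 C 15, B 0, A 14, D 7, E 3 (B out); R2 C 15, A 14, D 7, E 3 (E out); R3 C 18, A 14, D 7 (D out); R4 C 18, A 21 (A winner). Winner: A.
Borda — scores: C 106, B 39, A 110, D 74, E 61. Winner: A.
The two methods agree.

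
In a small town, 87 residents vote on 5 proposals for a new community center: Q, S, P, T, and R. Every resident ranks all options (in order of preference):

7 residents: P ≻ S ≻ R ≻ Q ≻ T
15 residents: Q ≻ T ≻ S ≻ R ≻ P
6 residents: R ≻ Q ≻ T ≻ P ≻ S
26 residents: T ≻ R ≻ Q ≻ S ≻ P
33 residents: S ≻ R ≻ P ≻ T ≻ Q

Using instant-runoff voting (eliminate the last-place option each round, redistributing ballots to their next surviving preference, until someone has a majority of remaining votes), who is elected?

T

Round 1: Q 15, S 33, P 7, T 26, R 6. Eliminate R.
Round 2: Q 21, S 33, P 7, T 26. Eliminate P.
Round 3: Q 21, S 40, T 26. Eliminate Q.
Round 4: S 40, T 47. T has a majority.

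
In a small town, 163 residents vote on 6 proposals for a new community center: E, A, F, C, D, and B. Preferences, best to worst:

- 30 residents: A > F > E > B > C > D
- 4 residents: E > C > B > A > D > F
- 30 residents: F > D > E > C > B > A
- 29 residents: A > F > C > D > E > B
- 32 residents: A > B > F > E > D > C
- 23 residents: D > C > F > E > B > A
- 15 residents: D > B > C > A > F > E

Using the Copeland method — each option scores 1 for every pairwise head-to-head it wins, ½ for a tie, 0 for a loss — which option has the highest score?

E: beats C and B; loses to A, F, and D → score 2.
A: beats E, F, C, D, and B → score 5.
F: beats E, C, D, and B; loses to A → score 4.
C: beats B; loses to E, A, F, and D → score 1.
D: beats E, C, and B; loses to A and F → score 3.
B: loses to E, A, F, C, and D → score 0.
A has the best pairwise record.

A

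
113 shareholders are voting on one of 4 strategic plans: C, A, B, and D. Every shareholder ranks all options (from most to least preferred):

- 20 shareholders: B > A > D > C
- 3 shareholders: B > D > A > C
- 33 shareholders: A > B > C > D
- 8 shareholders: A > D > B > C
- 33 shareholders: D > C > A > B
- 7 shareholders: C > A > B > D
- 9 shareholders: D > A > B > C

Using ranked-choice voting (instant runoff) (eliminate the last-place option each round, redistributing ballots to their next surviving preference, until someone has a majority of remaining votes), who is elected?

Round 1: C 7, A 41, B 23, D 42. Eliminate C.
Round 2: A 48, B 23, D 42. Eliminate B.
Round 3: A 68, D 45. A has a majority.

A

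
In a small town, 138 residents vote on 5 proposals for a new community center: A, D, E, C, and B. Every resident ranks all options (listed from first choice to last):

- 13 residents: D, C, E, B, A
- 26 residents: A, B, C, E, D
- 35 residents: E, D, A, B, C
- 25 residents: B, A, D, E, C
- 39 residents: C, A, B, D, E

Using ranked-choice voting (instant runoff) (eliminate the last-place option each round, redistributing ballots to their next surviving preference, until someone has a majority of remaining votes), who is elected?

Round 1: A 26, D 13, E 35, C 39, B 25. Eliminate D.
Round 2: A 26, E 35, C 52, B 25. Eliminate B.
Round 3: A 51, E 35, C 52. Eliminate E.
Round 4: A 86, C 52. A has a majority.

A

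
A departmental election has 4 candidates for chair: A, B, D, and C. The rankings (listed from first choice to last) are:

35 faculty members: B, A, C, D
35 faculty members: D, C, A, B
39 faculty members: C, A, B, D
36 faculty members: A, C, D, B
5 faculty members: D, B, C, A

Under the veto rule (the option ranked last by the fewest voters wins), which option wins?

Last-place votes: A 5, B 71, D 74, C 0.
C is ranked last by the fewest voters, so C wins.

C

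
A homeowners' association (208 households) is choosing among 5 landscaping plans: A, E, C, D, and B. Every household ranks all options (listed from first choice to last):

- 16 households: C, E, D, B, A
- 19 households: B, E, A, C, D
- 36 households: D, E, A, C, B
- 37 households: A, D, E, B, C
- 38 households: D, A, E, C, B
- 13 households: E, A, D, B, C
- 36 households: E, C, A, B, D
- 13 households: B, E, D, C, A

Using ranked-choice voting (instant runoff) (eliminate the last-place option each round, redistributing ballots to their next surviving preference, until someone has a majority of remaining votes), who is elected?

Round 1: A 37, E 49, C 16, D 74, B 32. Eliminate C.
Round 2: A 37, E 65, D 74, B 32. Eliminate B.
Round 3: A 37, E 97, D 74. Eliminate A.
Round 4: E 97, D 111. D has a majority.

D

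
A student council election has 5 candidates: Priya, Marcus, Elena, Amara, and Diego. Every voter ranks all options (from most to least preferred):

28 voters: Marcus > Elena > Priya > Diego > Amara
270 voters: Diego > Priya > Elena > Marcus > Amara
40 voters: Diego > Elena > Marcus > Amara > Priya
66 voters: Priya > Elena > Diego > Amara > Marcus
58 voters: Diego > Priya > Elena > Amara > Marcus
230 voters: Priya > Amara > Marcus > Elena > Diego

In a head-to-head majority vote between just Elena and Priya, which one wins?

Priya

Voters preferring Elena to Priya: 68; preferring Priya to Elena: 624.
Priya wins the head-to-head.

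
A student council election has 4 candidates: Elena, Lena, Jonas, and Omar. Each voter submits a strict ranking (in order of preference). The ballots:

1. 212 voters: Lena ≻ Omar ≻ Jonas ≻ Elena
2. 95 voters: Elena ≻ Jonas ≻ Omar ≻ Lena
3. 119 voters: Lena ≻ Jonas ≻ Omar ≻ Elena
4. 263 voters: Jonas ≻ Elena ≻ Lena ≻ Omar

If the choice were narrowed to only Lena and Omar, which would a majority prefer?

Voters preferring Lena to Omar: 594; preferring Omar to Lena: 95.
Lena wins the head-to-head.

Lena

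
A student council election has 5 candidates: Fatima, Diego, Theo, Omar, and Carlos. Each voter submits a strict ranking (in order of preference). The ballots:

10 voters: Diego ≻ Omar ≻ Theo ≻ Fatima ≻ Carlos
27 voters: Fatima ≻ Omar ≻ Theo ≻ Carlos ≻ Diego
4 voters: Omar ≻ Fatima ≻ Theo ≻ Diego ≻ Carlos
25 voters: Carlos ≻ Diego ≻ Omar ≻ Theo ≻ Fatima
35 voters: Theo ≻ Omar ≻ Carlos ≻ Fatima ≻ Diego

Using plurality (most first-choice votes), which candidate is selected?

Theo

First-place votes: Fatima 27, Diego 10, Theo 35, Omar 4, Carlos 25.
Theo has the most first-place votes.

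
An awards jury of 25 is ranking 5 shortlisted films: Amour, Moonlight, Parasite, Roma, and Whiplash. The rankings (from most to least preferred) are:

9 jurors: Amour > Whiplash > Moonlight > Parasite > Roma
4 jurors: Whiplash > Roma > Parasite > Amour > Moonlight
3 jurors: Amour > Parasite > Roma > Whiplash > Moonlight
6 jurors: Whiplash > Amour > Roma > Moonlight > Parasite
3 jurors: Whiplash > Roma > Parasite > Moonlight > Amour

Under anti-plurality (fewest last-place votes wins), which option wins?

Whiplash

Last-place votes: Amour 3, Moonlight 7, Parasite 6, Roma 9, Whiplash 0.
Whiplash is ranked last by the fewest voters, so Whiplash wins.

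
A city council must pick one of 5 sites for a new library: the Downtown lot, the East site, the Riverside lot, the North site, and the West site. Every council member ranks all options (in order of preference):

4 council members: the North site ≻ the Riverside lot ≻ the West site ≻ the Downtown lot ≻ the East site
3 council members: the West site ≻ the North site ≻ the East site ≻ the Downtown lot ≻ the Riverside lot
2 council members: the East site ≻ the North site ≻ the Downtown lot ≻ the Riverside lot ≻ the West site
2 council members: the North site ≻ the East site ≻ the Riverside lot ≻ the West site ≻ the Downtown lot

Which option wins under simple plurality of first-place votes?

First-place votes: the Downtown lot 0, the East site 2, the Riverside lot 0, the North site 6, the West site 3.
the North site has the most first-place votes.

the North site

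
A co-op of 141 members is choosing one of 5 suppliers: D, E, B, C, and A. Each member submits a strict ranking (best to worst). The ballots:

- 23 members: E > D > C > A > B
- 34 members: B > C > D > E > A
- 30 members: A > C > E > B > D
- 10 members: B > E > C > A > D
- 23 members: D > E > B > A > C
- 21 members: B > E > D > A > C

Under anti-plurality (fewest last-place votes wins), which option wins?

E

Last-place votes: D 40, E 0, B 23, C 44, A 34.
E is ranked last by the fewest voters, so E wins.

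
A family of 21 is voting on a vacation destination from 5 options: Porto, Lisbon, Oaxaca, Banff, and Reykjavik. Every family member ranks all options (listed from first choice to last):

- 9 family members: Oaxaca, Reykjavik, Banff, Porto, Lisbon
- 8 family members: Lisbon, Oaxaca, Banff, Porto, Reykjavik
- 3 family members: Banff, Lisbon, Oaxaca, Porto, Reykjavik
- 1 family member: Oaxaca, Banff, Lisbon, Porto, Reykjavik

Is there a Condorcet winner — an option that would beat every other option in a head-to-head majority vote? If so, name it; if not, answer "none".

Checking pairwise contests:
Lisbon beats Porto 12–9.
Banff beats Lisbon 13–8.
Lisbon beats Oaxaca 11–10.
Oaxaca beats Banff 18–3.
Porto beats Reykjavik 12–9.
Every option loses at least one head-to-head, so there is no Condorcet winner.

none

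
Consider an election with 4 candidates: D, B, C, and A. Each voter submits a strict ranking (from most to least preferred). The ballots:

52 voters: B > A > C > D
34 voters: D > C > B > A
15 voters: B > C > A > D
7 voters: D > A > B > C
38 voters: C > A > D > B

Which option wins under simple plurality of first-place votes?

First-place votes: D 41, B 67, C 38, A 0.
B has the most first-place votes.

B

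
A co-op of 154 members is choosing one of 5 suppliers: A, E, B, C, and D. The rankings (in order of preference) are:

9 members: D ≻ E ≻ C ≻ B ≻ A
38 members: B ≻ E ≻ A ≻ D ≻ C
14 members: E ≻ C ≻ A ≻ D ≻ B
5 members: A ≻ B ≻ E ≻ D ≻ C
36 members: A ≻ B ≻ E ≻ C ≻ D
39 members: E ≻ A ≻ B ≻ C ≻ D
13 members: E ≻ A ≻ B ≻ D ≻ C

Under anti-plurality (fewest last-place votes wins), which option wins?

E

Last-place votes: A 9, E 0, B 14, C 56, D 75.
E is ranked last by the fewest voters, so E wins.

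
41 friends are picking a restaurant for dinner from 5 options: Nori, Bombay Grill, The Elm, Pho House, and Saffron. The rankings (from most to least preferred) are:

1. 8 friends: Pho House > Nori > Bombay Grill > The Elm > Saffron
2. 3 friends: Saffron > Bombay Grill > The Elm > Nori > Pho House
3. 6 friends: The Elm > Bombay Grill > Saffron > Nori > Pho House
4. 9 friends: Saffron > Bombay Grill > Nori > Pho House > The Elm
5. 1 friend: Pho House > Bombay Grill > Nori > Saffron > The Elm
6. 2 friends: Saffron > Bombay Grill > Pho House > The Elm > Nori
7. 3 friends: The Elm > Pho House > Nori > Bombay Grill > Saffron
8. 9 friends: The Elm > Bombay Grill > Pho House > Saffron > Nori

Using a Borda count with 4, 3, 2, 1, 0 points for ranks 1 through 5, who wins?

Nori: 8·3 + 3·1 + 6·1 + 9·2 + 1·2 + 2·0 + 3·2 + 9·0 = 59
Bombay Grill: 8·2 + 3·3 + 6·3 + 9·3 + 1·3 + 2·3 + 3·1 + 9·3 = 109
The Elm: 8·1 + 3·2 + 6·4 + 9·0 + 1·0 + 2·1 + 3·4 + 9·4 = 88
Pho House: 8·4 + 3·0 + 6·0 + 9·1 + 1·4 + 2·2 + 3·3 + 9·2 = 76
Saffron: 8·0 + 3·4 + 6·2 + 9·4 + 1·1 + 2·4 + 3·0 + 9·1 = 78
Bombay Grill has the highest Borda score (109).

Bombay Grill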